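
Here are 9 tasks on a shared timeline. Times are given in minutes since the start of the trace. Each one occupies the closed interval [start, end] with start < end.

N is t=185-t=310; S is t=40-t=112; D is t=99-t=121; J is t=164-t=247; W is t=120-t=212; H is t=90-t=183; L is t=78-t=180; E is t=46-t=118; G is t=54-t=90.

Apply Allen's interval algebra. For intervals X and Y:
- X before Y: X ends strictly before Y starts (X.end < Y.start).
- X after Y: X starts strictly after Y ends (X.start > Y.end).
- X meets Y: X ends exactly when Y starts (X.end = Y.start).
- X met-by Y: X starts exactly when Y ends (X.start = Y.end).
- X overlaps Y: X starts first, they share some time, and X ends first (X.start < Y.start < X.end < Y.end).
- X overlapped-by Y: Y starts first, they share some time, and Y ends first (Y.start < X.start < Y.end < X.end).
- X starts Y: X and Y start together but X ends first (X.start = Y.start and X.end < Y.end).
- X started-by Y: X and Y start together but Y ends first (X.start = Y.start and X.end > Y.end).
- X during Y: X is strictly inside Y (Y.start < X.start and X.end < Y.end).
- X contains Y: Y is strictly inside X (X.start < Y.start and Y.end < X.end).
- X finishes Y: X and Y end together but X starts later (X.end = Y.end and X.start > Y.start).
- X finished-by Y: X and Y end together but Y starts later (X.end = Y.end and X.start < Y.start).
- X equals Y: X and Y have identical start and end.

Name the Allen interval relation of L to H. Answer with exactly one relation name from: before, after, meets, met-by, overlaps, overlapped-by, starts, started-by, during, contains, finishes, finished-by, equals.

overlaps

L = [t=78, t=180]; H = [t=90, t=183].
Compare endpoints: L.start < H.start, L.start < H.end, L.end > H.start, L.end < H.end.
That pattern is 'overlaps'.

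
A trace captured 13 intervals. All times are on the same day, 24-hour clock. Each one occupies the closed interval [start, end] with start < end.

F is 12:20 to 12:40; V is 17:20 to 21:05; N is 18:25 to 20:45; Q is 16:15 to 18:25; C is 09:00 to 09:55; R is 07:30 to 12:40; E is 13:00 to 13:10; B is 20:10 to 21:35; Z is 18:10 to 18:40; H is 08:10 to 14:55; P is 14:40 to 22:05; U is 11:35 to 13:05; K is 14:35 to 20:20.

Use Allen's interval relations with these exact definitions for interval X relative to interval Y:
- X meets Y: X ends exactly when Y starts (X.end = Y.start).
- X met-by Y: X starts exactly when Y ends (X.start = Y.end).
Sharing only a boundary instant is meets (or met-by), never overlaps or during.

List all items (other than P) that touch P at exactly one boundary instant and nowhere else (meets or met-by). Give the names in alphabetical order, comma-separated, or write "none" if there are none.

none

Target P = [14:40, 22:05].
B [20:10, 21:35] → during → no.
C [09:00, 09:55] → before → no.
E [13:00, 13:10] → before → no.
F [12:20, 12:40] → before → no.
H [08:10, 14:55] → overlaps → no.
K [14:35, 20:20] → overlaps → no.
N [18:25, 20:45] → during → no.
Q [16:15, 18:25] → during → no.
R [07:30, 12:40] → before → no.
U [11:35, 13:05] → before → no.
V [17:20, 21:05] → during → no.
Z [18:10, 18:40] → during → no.
Result: none.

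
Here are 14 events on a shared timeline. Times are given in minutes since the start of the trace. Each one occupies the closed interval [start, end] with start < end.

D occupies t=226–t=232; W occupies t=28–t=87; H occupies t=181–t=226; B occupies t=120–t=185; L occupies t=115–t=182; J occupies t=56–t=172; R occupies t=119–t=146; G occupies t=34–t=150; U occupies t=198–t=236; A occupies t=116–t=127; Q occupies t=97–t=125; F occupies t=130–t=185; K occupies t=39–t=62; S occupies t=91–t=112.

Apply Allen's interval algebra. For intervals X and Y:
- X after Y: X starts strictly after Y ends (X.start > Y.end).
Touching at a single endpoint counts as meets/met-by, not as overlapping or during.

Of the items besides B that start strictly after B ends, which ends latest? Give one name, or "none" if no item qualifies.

U

Target B = [t=120, t=185].
A [t=116, t=127] → overlaps → excluded.
D [t=226, t=232] → after → candidate.
F [t=130, t=185] → finishes → excluded.
G [t=34, t=150] → overlaps → excluded.
H [t=181, t=226] → overlapped-by → excluded.
J [t=56, t=172] → overlaps → excluded.
K [t=39, t=62] → before → excluded.
L [t=115, t=182] → overlaps → excluded.
Q [t=97, t=125] → overlaps → excluded.
R [t=119, t=146] → overlaps → excluded.
S [t=91, t=112] → before → excluded.
U [t=198, t=236] → after → candidate.
W [t=28, t=87] → before → excluded.
Among candidates, latest end is t=236 → U.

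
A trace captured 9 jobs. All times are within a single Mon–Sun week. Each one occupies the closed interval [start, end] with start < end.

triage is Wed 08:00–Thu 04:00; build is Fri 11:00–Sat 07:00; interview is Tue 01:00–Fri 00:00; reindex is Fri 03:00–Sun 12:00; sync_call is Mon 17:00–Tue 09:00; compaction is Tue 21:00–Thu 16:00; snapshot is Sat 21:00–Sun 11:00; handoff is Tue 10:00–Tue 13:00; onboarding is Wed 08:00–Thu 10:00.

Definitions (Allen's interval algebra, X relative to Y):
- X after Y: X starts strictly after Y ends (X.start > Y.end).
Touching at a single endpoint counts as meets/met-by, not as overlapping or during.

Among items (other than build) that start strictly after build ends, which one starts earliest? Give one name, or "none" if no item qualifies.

snapshot

Target build = [Fri 11:00, Sat 07:00].
compaction [Tue 21:00, Thu 16:00] → before → excluded.
handoff [Tue 10:00, Tue 13:00] → before → excluded.
interview [Tue 01:00, Fri 00:00] → before → excluded.
onboarding [Wed 08:00, Thu 10:00] → before → excluded.
reindex [Fri 03:00, Sun 12:00] → contains → excluded.
snapshot [Sat 21:00, Sun 11:00] → after → candidate.
sync_call [Mon 17:00, Tue 09:00] → before → excluded.
triage [Wed 08:00, Thu 04:00] → before → excluded.
Among candidates, earliest start is Sat 21:00 → snapshot.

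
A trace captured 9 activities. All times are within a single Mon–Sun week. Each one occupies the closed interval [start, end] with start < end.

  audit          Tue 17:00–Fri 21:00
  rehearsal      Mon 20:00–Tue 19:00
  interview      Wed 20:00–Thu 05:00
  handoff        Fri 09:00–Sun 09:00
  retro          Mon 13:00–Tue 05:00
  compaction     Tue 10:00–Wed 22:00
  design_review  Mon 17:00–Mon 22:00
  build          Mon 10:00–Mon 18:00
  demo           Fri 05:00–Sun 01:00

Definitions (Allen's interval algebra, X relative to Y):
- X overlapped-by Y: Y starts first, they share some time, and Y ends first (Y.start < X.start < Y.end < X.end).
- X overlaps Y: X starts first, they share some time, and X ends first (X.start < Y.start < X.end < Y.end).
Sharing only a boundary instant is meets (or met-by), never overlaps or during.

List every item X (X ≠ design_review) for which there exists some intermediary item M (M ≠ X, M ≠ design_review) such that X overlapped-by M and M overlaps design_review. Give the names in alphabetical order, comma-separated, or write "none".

retro

Target design_review = [Mon 17:00, Mon 22:00].
Intermediaries M with M overlaps design_review: build.
Via build — items with X overlapped-by build: retro.
Union: retro.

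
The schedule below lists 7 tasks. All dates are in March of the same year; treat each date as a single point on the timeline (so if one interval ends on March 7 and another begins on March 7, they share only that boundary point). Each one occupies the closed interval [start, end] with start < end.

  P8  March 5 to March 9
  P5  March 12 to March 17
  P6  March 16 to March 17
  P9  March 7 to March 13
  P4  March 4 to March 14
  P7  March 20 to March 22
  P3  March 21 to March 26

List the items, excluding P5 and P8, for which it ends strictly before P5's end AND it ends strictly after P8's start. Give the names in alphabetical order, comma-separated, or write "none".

Conditions: its end is strictly before P5's end (X.end < March 17) AND its end is strictly after P8's start (X.end > March 5).
P3: end March 26 < March 17? ✗; end March 26 > March 5? ✓ → no.
P4: end March 14 < March 17? ✓; end March 14 > March 5? ✓ → yes.
P6: end March 17 < March 17? ✗; end March 17 > March 5? ✓ → no.
P7: end March 22 < March 17? ✗; end March 22 > March 5? ✓ → no.
P9: end March 13 < March 17? ✓; end March 13 > March 5? ✓ → yes.
Result: P4, P9.

P4, P9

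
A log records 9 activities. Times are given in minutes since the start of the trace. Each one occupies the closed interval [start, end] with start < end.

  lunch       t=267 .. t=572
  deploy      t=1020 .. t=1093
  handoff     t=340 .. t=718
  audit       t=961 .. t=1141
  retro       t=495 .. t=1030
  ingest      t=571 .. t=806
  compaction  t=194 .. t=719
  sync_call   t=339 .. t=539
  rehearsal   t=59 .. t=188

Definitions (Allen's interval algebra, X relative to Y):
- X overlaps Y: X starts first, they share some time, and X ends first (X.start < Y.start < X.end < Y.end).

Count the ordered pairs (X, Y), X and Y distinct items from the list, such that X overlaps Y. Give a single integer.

Checking all 72 ordered pairs for relation 'overlaps'; matching pairs in alphabetical order:
(compaction, ingest): compaction overlaps ingest ✓
(compaction, retro): compaction overlaps retro ✓
(handoff, ingest): handoff overlaps ingest ✓
(handoff, retro): handoff overlaps retro ✓
(lunch, handoff): lunch overlaps handoff ✓
(lunch, ingest): lunch overlaps ingest ✓
(lunch, retro): lunch overlaps retro ✓
(retro, audit): retro overlaps audit ✓
(retro, deploy): retro overlaps deploy ✓
(sync_call, handoff): sync_call overlaps handoff ✓
(sync_call, retro): sync_call overlaps retro ✓
Count: 11.

11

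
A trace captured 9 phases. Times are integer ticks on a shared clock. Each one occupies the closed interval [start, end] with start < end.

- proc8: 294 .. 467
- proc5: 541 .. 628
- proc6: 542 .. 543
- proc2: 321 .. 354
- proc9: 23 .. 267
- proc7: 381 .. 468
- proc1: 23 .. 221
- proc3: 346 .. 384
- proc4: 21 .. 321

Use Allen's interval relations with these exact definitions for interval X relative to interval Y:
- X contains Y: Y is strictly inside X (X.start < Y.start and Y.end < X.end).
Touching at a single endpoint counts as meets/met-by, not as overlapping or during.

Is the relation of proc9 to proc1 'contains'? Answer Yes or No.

No

proc9 = [23, 267], proc1 = [23, 221].
Actual relation of proc9 to proc1: started-by.
Asked whether 'contains' holds → No.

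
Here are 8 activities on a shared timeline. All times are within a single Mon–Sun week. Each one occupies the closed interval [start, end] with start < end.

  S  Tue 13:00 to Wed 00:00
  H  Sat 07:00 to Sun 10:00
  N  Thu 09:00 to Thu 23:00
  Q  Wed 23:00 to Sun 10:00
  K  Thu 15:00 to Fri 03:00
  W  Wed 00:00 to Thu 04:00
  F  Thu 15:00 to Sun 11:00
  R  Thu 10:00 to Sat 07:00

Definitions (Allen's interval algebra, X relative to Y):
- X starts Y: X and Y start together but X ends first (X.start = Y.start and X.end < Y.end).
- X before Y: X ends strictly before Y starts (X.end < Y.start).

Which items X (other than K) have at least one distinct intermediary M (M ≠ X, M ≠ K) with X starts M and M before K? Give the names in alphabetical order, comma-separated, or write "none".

none

Target K = [Thu 15:00, Fri 03:00].
Intermediaries M with M before K: S, W.
Via S — items with X starts S: none.
Via W — items with X starts W: none.
Union: none.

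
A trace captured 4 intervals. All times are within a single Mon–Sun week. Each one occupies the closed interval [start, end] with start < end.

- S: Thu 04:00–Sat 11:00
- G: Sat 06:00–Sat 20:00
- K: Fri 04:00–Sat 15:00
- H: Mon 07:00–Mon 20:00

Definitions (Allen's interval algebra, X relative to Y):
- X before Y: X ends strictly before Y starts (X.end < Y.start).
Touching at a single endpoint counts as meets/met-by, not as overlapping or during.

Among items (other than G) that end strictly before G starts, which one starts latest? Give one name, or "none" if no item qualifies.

H

Target G = [Sat 06:00, Sat 20:00].
H [Mon 07:00, Mon 20:00] → before → candidate.
K [Fri 04:00, Sat 15:00] → overlaps → excluded.
S [Thu 04:00, Sat 11:00] → overlaps → excluded.
Among candidates, latest start is Mon 07:00 → H.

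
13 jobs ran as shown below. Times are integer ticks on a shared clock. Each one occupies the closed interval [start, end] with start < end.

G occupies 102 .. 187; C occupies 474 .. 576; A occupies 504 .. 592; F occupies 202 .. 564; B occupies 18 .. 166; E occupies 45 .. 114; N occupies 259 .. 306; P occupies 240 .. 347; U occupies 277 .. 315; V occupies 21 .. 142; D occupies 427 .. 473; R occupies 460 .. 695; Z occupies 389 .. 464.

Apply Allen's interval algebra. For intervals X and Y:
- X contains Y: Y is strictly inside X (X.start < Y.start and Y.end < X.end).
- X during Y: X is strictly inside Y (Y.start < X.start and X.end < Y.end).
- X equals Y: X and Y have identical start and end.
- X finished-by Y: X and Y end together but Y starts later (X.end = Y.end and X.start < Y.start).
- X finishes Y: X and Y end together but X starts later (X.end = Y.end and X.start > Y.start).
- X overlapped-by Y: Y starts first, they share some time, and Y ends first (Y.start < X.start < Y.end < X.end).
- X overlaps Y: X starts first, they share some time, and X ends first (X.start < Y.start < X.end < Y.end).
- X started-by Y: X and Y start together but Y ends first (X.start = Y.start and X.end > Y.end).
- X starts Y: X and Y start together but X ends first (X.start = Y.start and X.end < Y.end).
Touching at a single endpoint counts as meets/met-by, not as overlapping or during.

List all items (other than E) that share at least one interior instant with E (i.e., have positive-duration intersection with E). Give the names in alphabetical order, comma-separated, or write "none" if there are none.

B, G, V

Target E = [45, 114].
A [504, 592] → after → no.
B [18, 166] → contains → yes.
C [474, 576] → after → no.
D [427, 473] → after → no.
F [202, 564] → after → no.
G [102, 187] → overlapped-by → yes.
N [259, 306] → after → no.
P [240, 347] → after → no.
R [460, 695] → after → no.
U [277, 315] → after → no.
V [21, 142] → contains → yes.
Z [389, 464] → after → no.
Result: B, G, V.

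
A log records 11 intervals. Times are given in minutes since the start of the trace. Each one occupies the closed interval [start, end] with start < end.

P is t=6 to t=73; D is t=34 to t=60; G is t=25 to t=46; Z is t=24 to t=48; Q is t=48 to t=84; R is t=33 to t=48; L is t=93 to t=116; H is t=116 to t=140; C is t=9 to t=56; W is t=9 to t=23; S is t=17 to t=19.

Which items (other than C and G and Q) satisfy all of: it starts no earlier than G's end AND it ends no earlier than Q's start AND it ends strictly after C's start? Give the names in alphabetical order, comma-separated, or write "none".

Conditions: its start is no earlier than G's end (X.start >= t=46) AND its end is no earlier than Q's start (X.end >= t=48) AND its end is strictly after C's start (X.end > t=9).
D: start t=34 >= t=46? ✗; end t=60 >= t=48? ✓; end t=60 > t=9? ✓ → no.
H: start t=116 >= t=46? ✓; end t=140 >= t=48? ✓; end t=140 > t=9? ✓ → yes.
L: start t=93 >= t=46? ✓; end t=116 >= t=48? ✓; end t=116 > t=9? ✓ → yes.
P: start t=6 >= t=46? ✗; end t=73 >= t=48? ✓; end t=73 > t=9? ✓ → no.
R: start t=33 >= t=46? ✗; end t=48 >= t=48? ✓; end t=48 > t=9? ✓ → no.
S: start t=17 >= t=46? ✗; end t=19 >= t=48? ✗; end t=19 > t=9? ✓ → no.
W: start t=9 >= t=46? ✗; end t=23 >= t=48? ✗; end t=23 > t=9? ✓ → no.
Z: start t=24 >= t=46? ✗; end t=48 >= t=48? ✓; end t=48 > t=9? ✓ → no.
Result: H, L.

H, L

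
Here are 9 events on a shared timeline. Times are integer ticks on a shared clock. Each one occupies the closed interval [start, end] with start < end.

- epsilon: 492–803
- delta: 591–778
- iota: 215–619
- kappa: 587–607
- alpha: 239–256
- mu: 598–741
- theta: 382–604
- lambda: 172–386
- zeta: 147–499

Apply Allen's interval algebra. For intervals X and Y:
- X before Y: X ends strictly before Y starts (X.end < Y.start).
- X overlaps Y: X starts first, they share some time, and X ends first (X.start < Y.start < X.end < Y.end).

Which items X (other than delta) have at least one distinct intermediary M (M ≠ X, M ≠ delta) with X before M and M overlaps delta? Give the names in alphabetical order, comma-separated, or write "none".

Target delta = [591, 778].
Intermediaries M with M overlaps delta: iota, kappa, theta.
Via iota — items with X before iota: none.
Via kappa — items with X before kappa: alpha, lambda, zeta.
Via theta — items with X before theta: alpha.
Union: alpha, lambda, zeta.

alpha, lambda, zeta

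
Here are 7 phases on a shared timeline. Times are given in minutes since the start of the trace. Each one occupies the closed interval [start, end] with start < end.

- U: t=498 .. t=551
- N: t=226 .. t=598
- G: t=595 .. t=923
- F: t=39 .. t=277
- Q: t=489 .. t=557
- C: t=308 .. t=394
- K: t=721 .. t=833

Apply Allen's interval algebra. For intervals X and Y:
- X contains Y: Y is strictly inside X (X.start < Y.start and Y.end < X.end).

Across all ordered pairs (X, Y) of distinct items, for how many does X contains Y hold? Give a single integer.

Checking all 42 ordered pairs for relation 'contains'; matching pairs in alphabetical order:
(G, K): G contains K ✓
(N, C): N contains C ✓
(N, Q): N contains Q ✓
(N, U): N contains U ✓
(Q, U): Q contains U ✓
Count: 5.

5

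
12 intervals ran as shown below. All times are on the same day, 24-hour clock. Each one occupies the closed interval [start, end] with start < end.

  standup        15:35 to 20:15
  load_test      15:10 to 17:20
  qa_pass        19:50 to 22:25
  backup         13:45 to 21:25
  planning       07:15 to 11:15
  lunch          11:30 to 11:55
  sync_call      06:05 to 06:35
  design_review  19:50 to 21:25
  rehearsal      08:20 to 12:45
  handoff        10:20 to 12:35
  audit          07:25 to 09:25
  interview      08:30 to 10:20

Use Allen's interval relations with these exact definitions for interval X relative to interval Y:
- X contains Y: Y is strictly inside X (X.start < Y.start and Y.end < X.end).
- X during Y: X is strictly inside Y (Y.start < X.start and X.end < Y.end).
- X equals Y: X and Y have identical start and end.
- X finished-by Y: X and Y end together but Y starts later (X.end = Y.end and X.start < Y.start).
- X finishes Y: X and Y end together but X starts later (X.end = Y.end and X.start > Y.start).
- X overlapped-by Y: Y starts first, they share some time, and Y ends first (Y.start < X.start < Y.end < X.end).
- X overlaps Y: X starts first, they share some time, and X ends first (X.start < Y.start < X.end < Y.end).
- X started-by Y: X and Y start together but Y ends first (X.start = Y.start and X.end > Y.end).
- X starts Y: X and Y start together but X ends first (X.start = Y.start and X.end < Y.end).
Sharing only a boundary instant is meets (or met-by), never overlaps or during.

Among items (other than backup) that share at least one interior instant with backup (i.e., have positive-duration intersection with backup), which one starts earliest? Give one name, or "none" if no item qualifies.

load_test

Target backup = [13:45, 21:25].
audit [07:25, 09:25] → before → excluded.
design_review [19:50, 21:25] → finishes → candidate.
handoff [10:20, 12:35] → before → excluded.
interview [08:30, 10:20] → before → excluded.
load_test [15:10, 17:20] → during → candidate.
lunch [11:30, 11:55] → before → excluded.
planning [07:15, 11:15] → before → excluded.
qa_pass [19:50, 22:25] → overlapped-by → candidate.
rehearsal [08:20, 12:45] → before → excluded.
standup [15:35, 20:15] → during → candidate.
sync_call [06:05, 06:35] → before → excluded.
Among candidates, earliest start is 15:10 → load_test.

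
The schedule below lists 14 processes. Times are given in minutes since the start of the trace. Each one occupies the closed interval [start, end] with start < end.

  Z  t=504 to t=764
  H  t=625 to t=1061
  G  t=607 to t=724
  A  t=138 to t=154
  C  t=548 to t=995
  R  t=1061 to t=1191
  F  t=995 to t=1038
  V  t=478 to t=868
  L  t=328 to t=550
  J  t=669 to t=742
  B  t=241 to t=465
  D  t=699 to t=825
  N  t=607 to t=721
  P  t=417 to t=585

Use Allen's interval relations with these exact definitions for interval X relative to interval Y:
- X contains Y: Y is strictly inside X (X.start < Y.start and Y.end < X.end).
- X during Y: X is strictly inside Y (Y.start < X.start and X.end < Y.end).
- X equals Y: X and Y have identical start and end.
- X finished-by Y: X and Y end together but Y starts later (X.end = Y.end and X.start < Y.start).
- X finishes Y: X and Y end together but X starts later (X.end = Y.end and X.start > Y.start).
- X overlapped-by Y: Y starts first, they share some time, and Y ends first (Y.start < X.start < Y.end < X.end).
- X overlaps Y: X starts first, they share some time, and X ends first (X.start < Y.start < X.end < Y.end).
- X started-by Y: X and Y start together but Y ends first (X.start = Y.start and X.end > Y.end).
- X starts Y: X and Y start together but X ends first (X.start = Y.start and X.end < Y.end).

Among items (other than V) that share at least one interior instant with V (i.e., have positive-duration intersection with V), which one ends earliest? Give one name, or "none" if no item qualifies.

L

Target V = [t=478, t=868].
A [t=138, t=154] → before → excluded.
B [t=241, t=465] → before → excluded.
C [t=548, t=995] → overlapped-by → candidate.
D [t=699, t=825] → during → candidate.
F [t=995, t=1038] → after → excluded.
G [t=607, t=724] → during → candidate.
H [t=625, t=1061] → overlapped-by → candidate.
J [t=669, t=742] → during → candidate.
L [t=328, t=550] → overlaps → candidate.
N [t=607, t=721] → during → candidate.
P [t=417, t=585] → overlaps → candidate.
R [t=1061, t=1191] → after → excluded.
Z [t=504, t=764] → during → candidate.
Among candidates, earliest end is t=550 → L.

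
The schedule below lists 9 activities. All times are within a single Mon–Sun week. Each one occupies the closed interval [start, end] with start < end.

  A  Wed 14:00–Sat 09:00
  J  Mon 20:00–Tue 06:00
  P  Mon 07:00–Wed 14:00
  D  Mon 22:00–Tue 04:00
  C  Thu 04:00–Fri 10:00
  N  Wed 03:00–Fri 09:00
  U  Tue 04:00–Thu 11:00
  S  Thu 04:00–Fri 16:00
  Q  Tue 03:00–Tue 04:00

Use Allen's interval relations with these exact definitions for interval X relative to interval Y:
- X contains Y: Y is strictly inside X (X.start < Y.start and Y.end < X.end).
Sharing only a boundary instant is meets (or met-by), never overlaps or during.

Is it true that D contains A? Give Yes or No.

D = [Mon 22:00, Tue 04:00], A = [Wed 14:00, Sat 09:00].
Actual relation of D to A: before.
Asked whether 'contains' holds → No.

No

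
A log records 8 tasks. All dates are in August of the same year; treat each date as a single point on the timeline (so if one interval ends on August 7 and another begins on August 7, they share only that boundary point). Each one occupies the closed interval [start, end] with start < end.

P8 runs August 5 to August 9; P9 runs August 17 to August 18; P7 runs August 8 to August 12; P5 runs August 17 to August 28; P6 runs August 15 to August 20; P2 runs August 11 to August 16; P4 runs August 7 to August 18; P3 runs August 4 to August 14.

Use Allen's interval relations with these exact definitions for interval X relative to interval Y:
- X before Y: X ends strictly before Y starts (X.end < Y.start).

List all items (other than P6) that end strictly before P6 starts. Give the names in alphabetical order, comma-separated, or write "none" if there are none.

Target P6 = [August 15, August 20].
P2 [August 11, August 16] → overlaps → no.
P3 [August 4, August 14] → before → yes.
P4 [August 7, August 18] → overlaps → no.
P5 [August 17, August 28] → overlapped-by → no.
P7 [August 8, August 12] → before → yes.
P8 [August 5, August 9] → before → yes.
P9 [August 17, August 18] → during → no.
Result: P3, P7, P8.

P3, P7, P8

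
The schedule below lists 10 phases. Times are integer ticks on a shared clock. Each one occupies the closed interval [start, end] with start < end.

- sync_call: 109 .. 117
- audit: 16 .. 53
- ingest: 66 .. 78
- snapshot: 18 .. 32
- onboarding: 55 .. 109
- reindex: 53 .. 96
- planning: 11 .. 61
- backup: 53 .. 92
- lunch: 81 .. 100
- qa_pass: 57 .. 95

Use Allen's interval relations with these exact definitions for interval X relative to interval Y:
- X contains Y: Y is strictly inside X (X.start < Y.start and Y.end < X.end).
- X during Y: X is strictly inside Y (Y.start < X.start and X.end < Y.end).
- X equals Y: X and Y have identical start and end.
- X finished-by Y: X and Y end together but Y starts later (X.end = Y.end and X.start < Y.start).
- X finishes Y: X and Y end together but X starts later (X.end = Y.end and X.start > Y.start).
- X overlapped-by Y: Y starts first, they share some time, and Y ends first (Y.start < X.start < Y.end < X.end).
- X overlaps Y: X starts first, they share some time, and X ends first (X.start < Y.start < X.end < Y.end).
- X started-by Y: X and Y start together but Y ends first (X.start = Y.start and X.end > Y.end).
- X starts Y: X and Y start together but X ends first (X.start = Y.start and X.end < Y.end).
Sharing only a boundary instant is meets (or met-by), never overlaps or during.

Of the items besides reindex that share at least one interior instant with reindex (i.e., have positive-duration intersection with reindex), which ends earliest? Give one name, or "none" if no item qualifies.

planning

Target reindex = [53, 96].
audit [16, 53] → meets → excluded.
backup [53, 92] → starts → candidate.
ingest [66, 78] → during → candidate.
lunch [81, 100] → overlapped-by → candidate.
onboarding [55, 109] → overlapped-by → candidate.
planning [11, 61] → overlaps → candidate.
qa_pass [57, 95] → during → candidate.
snapshot [18, 32] → before → excluded.
sync_call [109, 117] → after → excluded.
Among candidates, earliest end is 61 → planning.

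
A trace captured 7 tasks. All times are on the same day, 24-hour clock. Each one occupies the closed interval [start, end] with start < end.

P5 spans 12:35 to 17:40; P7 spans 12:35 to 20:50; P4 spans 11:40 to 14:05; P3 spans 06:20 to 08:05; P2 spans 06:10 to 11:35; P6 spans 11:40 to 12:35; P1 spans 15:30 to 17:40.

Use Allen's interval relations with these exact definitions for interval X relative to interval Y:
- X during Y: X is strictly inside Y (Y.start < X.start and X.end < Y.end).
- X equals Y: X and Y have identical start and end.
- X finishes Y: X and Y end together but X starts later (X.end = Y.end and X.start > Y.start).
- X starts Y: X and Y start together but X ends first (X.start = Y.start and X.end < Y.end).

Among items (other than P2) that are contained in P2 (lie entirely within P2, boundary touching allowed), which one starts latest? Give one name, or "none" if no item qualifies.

Target P2 = [06:10, 11:35].
P1 [15:30, 17:40] → after → excluded.
P3 [06:20, 08:05] → during → candidate.
P4 [11:40, 14:05] → after → excluded.
P5 [12:35, 17:40] → after → excluded.
P6 [11:40, 12:35] → after → excluded.
P7 [12:35, 20:50] → after → excluded.
Among candidates, latest start is 06:20 → P3.

P3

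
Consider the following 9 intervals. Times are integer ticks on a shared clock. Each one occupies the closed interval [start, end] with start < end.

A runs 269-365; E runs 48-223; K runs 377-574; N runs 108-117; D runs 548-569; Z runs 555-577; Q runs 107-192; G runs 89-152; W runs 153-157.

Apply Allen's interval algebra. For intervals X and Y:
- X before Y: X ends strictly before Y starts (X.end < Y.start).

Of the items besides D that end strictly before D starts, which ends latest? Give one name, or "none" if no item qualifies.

Target D = [548, 569].
A [269, 365] → before → candidate.
E [48, 223] → before → candidate.
G [89, 152] → before → candidate.
K [377, 574] → contains → excluded.
N [108, 117] → before → candidate.
Q [107, 192] → before → candidate.
W [153, 157] → before → candidate.
Z [555, 577] → overlapped-by → excluded.
Among candidates, latest end is 365 → A.

A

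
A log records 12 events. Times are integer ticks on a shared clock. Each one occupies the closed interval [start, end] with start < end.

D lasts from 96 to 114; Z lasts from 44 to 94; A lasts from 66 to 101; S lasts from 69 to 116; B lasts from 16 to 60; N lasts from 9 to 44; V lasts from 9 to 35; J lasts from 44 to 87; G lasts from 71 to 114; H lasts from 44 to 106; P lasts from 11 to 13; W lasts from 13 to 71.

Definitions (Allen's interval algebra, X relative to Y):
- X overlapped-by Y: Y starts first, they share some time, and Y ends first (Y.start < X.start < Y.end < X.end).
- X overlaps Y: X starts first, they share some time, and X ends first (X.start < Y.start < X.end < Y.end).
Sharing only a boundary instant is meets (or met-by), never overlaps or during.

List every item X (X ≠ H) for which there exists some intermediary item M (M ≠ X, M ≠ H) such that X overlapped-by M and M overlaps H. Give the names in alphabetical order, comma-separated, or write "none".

A, J, S, Z

Target H = [44, 106].
Intermediaries M with M overlaps H: B, W.
Via B — items with X overlapped-by B: J, Z.
Via W — items with X overlapped-by W: A, J, S, Z.
Union: A, J, S, Z.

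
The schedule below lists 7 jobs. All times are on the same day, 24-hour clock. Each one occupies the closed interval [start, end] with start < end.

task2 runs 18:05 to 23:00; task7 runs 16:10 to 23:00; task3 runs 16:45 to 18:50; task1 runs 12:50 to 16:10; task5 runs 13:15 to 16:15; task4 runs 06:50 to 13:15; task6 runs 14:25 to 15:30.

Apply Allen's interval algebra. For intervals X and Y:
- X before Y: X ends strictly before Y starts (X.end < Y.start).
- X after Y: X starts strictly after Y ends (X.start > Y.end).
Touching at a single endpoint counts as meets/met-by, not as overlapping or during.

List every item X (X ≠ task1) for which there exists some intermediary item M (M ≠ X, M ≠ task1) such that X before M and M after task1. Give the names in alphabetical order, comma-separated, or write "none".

Target task1 = [12:50, 16:10].
Intermediaries M with M after task1: task2, task3.
Via task2 — items with X before task2: task4, task5, task6.
Via task3 — items with X before task3: task4, task5, task6.
Union: task4, task5, task6.

task4, task5, task6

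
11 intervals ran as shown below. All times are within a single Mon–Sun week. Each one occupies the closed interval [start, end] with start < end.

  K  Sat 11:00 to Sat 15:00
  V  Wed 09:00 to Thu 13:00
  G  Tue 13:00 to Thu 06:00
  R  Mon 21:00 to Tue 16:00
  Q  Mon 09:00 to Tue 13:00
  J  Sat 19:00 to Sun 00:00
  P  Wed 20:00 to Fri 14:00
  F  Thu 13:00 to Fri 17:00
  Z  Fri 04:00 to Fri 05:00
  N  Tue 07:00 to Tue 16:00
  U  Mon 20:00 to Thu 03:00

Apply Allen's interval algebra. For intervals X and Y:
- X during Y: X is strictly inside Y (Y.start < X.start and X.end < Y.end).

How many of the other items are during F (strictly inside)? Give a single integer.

1

Target F = [Thu 13:00, Fri 17:00].
G [Tue 13:00, Thu 06:00] → before → no.
J [Sat 19:00, Sun 00:00] → after → no.
K [Sat 11:00, Sat 15:00] → after → no.
N [Tue 07:00, Tue 16:00] → before → no.
P [Wed 20:00, Fri 14:00] → overlaps → no.
Q [Mon 09:00, Tue 13:00] → before → no.
R [Mon 21:00, Tue 16:00] → before → no.
U [Mon 20:00, Thu 03:00] → before → no.
V [Wed 09:00, Thu 13:00] → meets → no.
Z [Fri 04:00, Fri 05:00] → during → counts.
Total: 1.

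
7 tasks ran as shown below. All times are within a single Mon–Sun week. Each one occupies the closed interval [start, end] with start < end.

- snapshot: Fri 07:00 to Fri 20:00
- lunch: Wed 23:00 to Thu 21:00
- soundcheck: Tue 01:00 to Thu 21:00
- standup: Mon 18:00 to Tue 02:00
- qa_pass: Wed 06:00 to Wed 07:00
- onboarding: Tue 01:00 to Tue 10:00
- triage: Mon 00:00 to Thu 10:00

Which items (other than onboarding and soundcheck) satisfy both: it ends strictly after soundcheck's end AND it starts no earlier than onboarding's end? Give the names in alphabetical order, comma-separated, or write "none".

snapshot

Conditions: its end is strictly after soundcheck's end (X.end > Thu 21:00) AND its start is no earlier than onboarding's end (X.start >= Tue 10:00).
lunch: end Thu 21:00 > Thu 21:00? ✗; start Wed 23:00 >= Tue 10:00? ✓ → no.
qa_pass: end Wed 07:00 > Thu 21:00? ✗; start Wed 06:00 >= Tue 10:00? ✓ → no.
snapshot: end Fri 20:00 > Thu 21:00? ✓; start Fri 07:00 >= Tue 10:00? ✓ → yes.
standup: end Tue 02:00 > Thu 21:00? ✗; start Mon 18:00 >= Tue 10:00? ✗ → no.
triage: end Thu 10:00 > Thu 21:00? ✗; start Mon 00:00 >= Tue 10:00? ✗ → no.
Result: snapshot.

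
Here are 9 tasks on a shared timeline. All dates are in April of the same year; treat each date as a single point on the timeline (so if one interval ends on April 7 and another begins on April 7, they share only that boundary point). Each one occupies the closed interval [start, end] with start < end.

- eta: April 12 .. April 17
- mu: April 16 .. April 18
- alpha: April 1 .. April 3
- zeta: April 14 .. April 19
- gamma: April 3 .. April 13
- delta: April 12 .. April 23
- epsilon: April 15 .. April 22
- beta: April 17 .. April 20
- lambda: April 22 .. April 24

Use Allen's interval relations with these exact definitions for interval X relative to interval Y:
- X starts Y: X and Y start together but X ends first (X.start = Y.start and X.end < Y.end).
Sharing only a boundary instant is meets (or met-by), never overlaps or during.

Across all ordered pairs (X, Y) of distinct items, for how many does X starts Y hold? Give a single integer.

Checking all 72 ordered pairs for relation 'starts'; matching pairs in alphabetical order:
(eta, delta): eta starts delta ✓
Count: 1.

1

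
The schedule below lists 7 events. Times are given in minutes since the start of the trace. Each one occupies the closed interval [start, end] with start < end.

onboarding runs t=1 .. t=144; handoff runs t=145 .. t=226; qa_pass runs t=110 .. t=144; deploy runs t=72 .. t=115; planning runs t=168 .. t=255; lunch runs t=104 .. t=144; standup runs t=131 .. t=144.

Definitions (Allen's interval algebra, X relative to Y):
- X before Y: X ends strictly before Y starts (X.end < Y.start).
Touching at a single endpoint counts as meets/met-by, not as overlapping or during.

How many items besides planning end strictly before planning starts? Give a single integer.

5

Target planning = [t=168, t=255].
deploy [t=72, t=115] → before → counts.
handoff [t=145, t=226] → overlaps → no.
lunch [t=104, t=144] → before → counts.
onboarding [t=1, t=144] → before → counts.
qa_pass [t=110, t=144] → before → counts.
standup [t=131, t=144] → before → counts.
Total: 5.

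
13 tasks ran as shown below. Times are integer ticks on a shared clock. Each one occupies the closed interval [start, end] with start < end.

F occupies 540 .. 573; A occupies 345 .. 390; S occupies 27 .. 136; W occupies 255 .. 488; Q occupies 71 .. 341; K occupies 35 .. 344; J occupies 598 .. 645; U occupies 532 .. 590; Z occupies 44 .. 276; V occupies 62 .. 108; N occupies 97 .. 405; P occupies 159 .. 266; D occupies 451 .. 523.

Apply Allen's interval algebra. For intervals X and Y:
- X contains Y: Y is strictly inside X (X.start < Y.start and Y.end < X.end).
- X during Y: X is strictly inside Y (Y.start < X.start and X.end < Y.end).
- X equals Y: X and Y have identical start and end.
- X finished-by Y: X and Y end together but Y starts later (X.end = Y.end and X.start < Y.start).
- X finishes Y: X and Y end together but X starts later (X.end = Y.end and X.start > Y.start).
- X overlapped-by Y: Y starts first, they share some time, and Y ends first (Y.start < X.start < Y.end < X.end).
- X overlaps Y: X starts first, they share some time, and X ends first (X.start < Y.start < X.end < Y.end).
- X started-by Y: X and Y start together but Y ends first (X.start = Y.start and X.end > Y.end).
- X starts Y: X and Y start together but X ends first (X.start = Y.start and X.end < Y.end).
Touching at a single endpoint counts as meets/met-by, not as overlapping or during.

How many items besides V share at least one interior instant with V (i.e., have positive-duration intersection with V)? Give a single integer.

Target V = [62, 108].
A [345, 390] → after → no.
D [451, 523] → after → no.
F [540, 573] → after → no.
J [598, 645] → after → no.
K [35, 344] → contains → counts.
N [97, 405] → overlapped-by → counts.
P [159, 266] → after → no.
Q [71, 341] → overlapped-by → counts.
S [27, 136] → contains → counts.
U [532, 590] → after → no.
W [255, 488] → after → no.
Z [44, 276] → contains → counts.
Total: 5.

5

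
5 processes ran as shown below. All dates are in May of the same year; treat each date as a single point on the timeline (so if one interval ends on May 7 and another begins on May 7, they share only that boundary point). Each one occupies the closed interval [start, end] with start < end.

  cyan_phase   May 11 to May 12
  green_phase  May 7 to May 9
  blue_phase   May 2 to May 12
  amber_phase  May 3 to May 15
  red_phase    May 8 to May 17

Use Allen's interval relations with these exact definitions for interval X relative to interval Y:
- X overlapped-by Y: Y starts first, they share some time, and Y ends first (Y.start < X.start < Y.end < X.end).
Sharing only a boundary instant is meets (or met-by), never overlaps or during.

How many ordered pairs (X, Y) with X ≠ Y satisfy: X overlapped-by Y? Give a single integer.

Checking all 20 ordered pairs for relation 'overlapped-by'; matching pairs in alphabetical order:
(amber_phase, blue_phase): amber_phase overlapped-by blue_phase ✓
(red_phase, amber_phase): red_phase overlapped-by amber_phase ✓
(red_phase, blue_phase): red_phase overlapped-by blue_phase ✓
(red_phase, green_phase): red_phase overlapped-by green_phase ✓
Count: 4.

4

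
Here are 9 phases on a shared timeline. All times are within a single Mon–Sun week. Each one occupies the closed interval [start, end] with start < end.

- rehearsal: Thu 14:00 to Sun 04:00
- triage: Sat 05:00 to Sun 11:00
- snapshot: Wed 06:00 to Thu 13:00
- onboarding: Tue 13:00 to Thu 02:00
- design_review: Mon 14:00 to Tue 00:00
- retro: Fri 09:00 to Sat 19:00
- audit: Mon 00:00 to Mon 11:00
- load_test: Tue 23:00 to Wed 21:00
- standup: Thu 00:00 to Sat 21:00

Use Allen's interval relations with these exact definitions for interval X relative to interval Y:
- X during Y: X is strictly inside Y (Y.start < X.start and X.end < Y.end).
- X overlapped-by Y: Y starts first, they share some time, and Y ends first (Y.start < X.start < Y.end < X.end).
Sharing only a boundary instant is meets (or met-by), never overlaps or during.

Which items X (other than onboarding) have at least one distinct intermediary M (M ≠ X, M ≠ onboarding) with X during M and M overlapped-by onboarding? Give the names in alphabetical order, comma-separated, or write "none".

retro

Target onboarding = [Tue 13:00, Thu 02:00].
Intermediaries M with M overlapped-by onboarding: snapshot, standup.
Via snapshot — items with X during snapshot: none.
Via standup — items with X during standup: retro.
Union: retro.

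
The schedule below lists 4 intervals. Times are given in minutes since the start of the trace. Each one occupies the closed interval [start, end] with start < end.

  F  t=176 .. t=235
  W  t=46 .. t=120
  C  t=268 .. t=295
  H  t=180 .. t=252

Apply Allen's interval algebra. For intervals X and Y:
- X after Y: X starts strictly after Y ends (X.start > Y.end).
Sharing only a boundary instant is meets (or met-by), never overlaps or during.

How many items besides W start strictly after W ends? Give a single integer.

3

Target W = [t=46, t=120].
C [t=268, t=295] → after → counts.
F [t=176, t=235] → after → counts.
H [t=180, t=252] → after → counts.
Total: 3.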